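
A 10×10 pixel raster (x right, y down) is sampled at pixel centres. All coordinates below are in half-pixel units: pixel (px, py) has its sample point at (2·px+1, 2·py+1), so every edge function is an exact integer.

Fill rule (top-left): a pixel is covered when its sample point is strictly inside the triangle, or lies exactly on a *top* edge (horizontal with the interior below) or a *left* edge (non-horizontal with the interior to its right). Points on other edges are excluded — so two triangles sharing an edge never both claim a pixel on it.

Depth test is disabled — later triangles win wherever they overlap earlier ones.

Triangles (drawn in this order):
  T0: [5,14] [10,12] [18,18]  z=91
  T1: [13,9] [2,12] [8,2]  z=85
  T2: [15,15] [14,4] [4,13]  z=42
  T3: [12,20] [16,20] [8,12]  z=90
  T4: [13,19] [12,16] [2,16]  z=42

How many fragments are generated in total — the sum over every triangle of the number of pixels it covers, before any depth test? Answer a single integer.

T0:
  2·area = 46
  edge (5, 14)→(10, 12): d=(5,-2) top-left  bias=+0
  edge (10, 12)→(18, 18): d=(8,6) right/bottom  bias=-1
  edge (18, 18)→(5, 14): d=(-13,-4) top-left  bias=+0
    (4,6)@(9, 13): e=[3,14,29] → █
    (5,6)@(11, 13): e=[7,2,37] → █
    (6,6)@(13, 13): e=[11,-10,45] → ·
    (4,7)@(9, 15): e=[13,30,3] → █
    (6,7)@(13, 15): e=[21,6,19] → █
    (7,7)@(15, 15): e=[25,-6,27] → ·
    (4,8)@(9, 17): e=[23,46,-23] → ·
    (5,8)@(11, 17): e=[27,34,-15] → ·
    (6,8)@(13, 17): e=[31,22,-7] → ·
    (7,8)@(15, 17): e=[35,10,1] → █
    (8,8)@(17, 17): e=[39,-2,9] → ·
    (7,9)@(15, 19): e=[45,26,-25] → ·
  covered (6 px):
    · · · · · · · · · ·
    · · · · · · · · · ·
    · · · · · · · · · ·
    · · · · · · · · · ·
    · · · · · · · · · ·
    · · · · · · · · · ·
    · · · · █ █ · · · ·
    · · · · █ █ █ · · ·
    · · · · · · · █ · ·
    · · · · · · · · · ·
T1:
  2·area = 92
  edge (13, 9)→(2, 12): d=(-11,3) right/bottom  bias=-1
  edge (2, 12)→(8, 2): d=(6,-10) top-left  bias=+0
  edge (8, 2)→(13, 9): d=(5,7) right/bottom  bias=-1
    (3,2)@(7, 5): e=[62,8,22] → █
    (4,2)@(9, 5): e=[56,28,8] → █
    (5,2)@(11, 5): e=[50,48,-6] → ·
    (2,3)@(5, 7): e=[46,0,46] → █  [on edge]
    (5,3)@(11, 7): e=[28,60,4] → █
    (6,3)@(13, 7): e=[22,80,-10] → ·
    (2,4)@(5, 9): e=[24,12,56] → █
    (6,4)@(13, 9): e=[0,92,0] → ·  [on edge]
    (1,5)@(3, 11): e=[8,4,80] → █
    (3,5)@(7, 11): e=[-4,44,52] → ·
    (4,5)@(9, 11): e=[-10,64,38] → ·
    (5,5)@(11, 11): e=[-16,84,24] → ·
  covered (12 px):
    · · · · · · · · · ·
    · · · · · · · · · ·
    · · · █ █ · · · · ·
    · · █ █ █ █ · · · ·
    · · █ █ █ █ · · · ·
    · █ █ · · · · · · ·
    · · · · · · · · · ·
    · · · · · · · · · ·
    · · · · · · · · · ·
    · · · · · · · · · ·
T2:
  2·area = 119  (B↔C swapped to make it positive)
  edge (15, 15)→(4, 13): d=(-11,-2) top-left  bias=+0
  edge (4, 13)→(14, 4): d=(10,-9) top-left  bias=+0
  edge (14, 4)→(15, 15): d=(1,11) right/bottom  bias=-1
    (6,2)@(13, 5): e=[106,1,12] → █
    (7,2)@(15, 5): e=[110,19,-10] → ·
    (5,3)@(11, 7): e=[80,3,36] → █
    (7,3)@(15, 7): e=[88,39,-8] → ·
    (4,4)@(9, 9): e=[54,5,60] → █
    (7,4)@(15, 9): e=[66,59,-6] → ·
    (3,5)@(7, 11): e=[28,7,84] → █
    (7,5)@(15, 11): e=[44,79,-4] → ·
    (2,6)@(5, 13): e=[2,9,108] → █
    (7,6)@(15, 13): e=[22,99,-2] → ·
    (2,7)@(5, 15): e=[-20,29,110] → ·
    (3,7)@(7, 15): e=[-16,47,88] → ·
    (7,7)@(15, 15): e=[0,119,0] → ·  [on edge]
  covered (15 px):
    · · · · · · · · · ·
    · · · · · · · · · ·
    · · · · · · █ · · ·
    · · · · · █ █ · · ·
    · · · · █ █ █ · · ·
    · · · █ █ █ █ · · ·
    · · █ █ █ █ █ · · ·
    · · · · · · · · · ·
    · · · · · · · · · ·
    · · · · · · · · · ·
T3:
  2·area = 32  (B↔C swapped to make it positive)
  edge (12, 20)→(8, 12): d=(-4,-8) top-left  bias=+0
  edge (8, 12)→(16, 20): d=(8,8) right/bottom  bias=-1
  edge (16, 20)→(12, 20): d=(-4,0) right/bottom  bias=-1
    (0,2)@(1, 5): e=[-28,0,60] → ·  [on edge]
    (1,3)@(3, 7): e=[-20,0,52] → ·  [on edge]
    (2,4)@(5, 9): e=[-12,0,44] → ·  [on edge]
    (3,5)@(7, 11): e=[-4,0,36] → ·  [on edge]
    (4,6)@(9, 13): e=[4,0,28] → ·  [on edge]
    (5,7)@(11, 15): e=[12,0,20] → ·  [on edge]
    (5,8)@(11, 17): e=[4,16,12] → █
    (6,8)@(13, 17): e=[20,0,12] → ·  [on edge]
    (5,9)@(11, 19): e=[-4,32,4] → ·
    (6,9)@(13, 19): e=[12,16,4] → █
    (7,9)@(15, 19): e=[28,0,4] → ·  [on edge]
  covered (2 px):
    · · · · · · · · · ·
    · · · · · · · · · ·
    · · · · · · · · · ·
    · · · · · · · · · ·
    · · · · · · · · · ·
    · · · · · · · · · ·
    · · · · · · · · · ·
    · · · · · · · · · ·
    · · · · · █ · · · ·
    · · · · · · █ · · ·
T4:
  2·area = 30  (B↔C swapped to make it positive)
  edge (13, 19)→(2, 16): d=(-11,-3) top-left  bias=+0
  edge (2, 16)→(12, 16): d=(10,0) top-left  bias=+0
  edge (12, 16)→(13, 19): d=(1,3) right/bottom  bias=-1
    (3,0)@(7, 1): e=[180,-150,0] → ·  [on edge]
    (4,3)@(9, 7): e=[120,-90,0] → ·  [on edge]
    (5,6)@(11, 13): e=[60,-30,0] → ·  [on edge]
    (3,8)@(7, 17): e=[4,10,16] → █
    (4,8)@(9, 17): e=[10,10,10] → █
    (5,8)@(11, 17): e=[16,10,4] → █
    (6,8)@(13, 17): e=[22,10,-2] → ·
    (3,9)@(7, 19): e=[-18,30,18] → ·
    (4,9)@(9, 19): e=[-12,30,12] → ·
    (5,9)@(11, 19): e=[-6,30,6] → ·
    (6,9)@(13, 19): e=[0,30,0] → ·  [on edge]
  covered (3 px):
    · · · · · · · · · ·
    · · · · · · · · · ·
    · · · · · · · · · ·
    · · · · · · · · · ·
    · · · · · · · · · ·
    · · · · · · · · · ·
    · · · · · · · · · ·
    · · · · · · · · · ·
    · · · █ █ █ · · · ·
    · · · · · · · · · ·

Result: 38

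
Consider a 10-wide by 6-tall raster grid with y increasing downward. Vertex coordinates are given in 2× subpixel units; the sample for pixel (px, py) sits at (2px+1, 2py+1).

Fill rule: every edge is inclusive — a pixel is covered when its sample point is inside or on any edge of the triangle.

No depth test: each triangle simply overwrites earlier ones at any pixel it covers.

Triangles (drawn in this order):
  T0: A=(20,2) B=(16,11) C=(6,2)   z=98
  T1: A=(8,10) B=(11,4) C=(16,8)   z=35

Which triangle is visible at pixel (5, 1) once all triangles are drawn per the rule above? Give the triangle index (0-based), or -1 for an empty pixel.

T0:
  2·area = 126
  edge (20, 2)→(16, 11): d=(-4,9) inclusive
  edge (16, 11)→(6, 2): d=(-10,-9) inclusive
  edge (6, 2)→(20, 2): d=(14,0) inclusive
    (4,1)@(9, 3): e=[95,17,14] → X
    (5,1)@(11, 3): e=[77,35,14] → X
    (6,1)@(13, 3): e=[59,53,14] → X
    (7,1)@(15, 3): e=[41,71,14] → X
    (8,1)@(17, 3): e=[23,89,14] → X
    (9,1)@(19, 3): e=[5,107,14] → X
    (4,2)@(9, 5): e=[87,-3,42] → .
    (5,2)@(11, 5): e=[69,15,42] → X
    (9,2)@(19, 5): e=[-3,87,42] → .
    (5,3)@(11, 7): e=[61,-5,70] → .
    (6,3)@(13, 7): e=[43,13,70] → X
    (9,3)@(19, 7): e=[-11,67,70] → .
  covered (14 px):
    . . . . . . . . . .
    . . . . X X X X X X
    . . . . . X X X X .
    . . . . . . X X X .
    . . . . . . . X . .
    . . . . . . . . . .
T1:
  2·area = 42
  edge (8, 10)→(11, 4): d=(3,-6) inclusive
  edge (11, 4)→(16, 8): d=(5,4) inclusive
  edge (16, 8)→(8, 10): d=(-8,2) inclusive
    (5,2)@(11, 5): e=[3,5,34] → X
    (6,2)@(13, 5): e=[15,-3,30] → .
    (5,3)@(11, 7): e=[9,15,18] → X
    (6,3)@(13, 7): e=[21,7,14] → X
    (7,3)@(15, 7): e=[33,-1,10] → .
    (4,4)@(9, 9): e=[3,33,6] → X
    (6,4)@(13, 9): e=[27,17,-2] → .
    (4,5)@(9, 11): e=[9,43,-10] → .
    (5,5)@(11, 11): e=[21,35,-14] → .
  covered (5 px):
    . . . . . . . . . .
    . . . . . . . . . .
    . . . . . X . . . .
    . . . . . X X . . .
    . . . . X X . . . .
    . . . . . . . . . .

Z-buffer (winner per pixel, '.' = empty):
  . . . . . . . . . .
  . . . . 0 0 0 0 0 0
  . . . . . 1 0 0 0 .
  . . . . . 1 1 0 0 .
  . . . . 1 1 . 0 . .
  . . . . . . . . . .

Final: 0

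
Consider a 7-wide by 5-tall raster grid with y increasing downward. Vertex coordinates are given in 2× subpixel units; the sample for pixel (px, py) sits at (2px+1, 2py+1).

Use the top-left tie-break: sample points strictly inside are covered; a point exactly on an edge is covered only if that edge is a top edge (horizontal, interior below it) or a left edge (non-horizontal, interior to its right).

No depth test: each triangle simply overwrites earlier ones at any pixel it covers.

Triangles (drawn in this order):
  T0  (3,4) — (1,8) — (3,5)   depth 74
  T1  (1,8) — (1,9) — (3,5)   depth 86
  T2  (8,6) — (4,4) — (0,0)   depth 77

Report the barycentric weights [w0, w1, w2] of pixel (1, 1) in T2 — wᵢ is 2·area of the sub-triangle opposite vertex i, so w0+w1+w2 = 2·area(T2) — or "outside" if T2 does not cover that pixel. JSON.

T0:
  2·area = 2  (B↔C swapped to make it positive)
  edge (3, 4)→(3, 5): d=(0,1) right/bottom  bias=-1
  edge (3, 5)→(1, 8): d=(-2,3) right/bottom  bias=-1
  edge (1, 8)→(3, 4): d=(2,-4) top-left  bias=+0
    (1,0)@(3, 1): e=[0,8,-6] → .  [on edge]
    (1,1)@(3, 3): e=[0,4,-2] → .  [on edge]
    (1,2)@(3, 5): e=[0,0,2] → .  [on edge]
    (1,3)@(3, 7): e=[0,-4,6] → .  [on edge]
    (1,4)@(3, 9): e=[0,-8,10] → .  [on edge]
  covered (0 px):
    . . . . . . .
    . . . . . . .
    . . . . . . .
    . . . . . . .
    . . . . . . .
T1:
  2·area = 2  (B↔C swapped to make it positive)
  edge (1, 8)→(3, 5): d=(2,-3) top-left  bias=+0
  edge (3, 5)→(1, 9): d=(-2,4) right/bottom  bias=-1
  edge (1, 9)→(1, 8): d=(0,-1) top-left  bias=+0
    (0,0)@(1, 1): e=[-14,16,0] → .  [on edge]
    (2,0)@(5, 1): e=[-2,0,4] → .  [on edge]
    (0,1)@(1, 3): e=[-10,12,0] → .  [on edge]
    (0,2)@(1, 5): e=[-6,8,0] → .  [on edge]
    (1,2)@(3, 5): e=[0,0,2] → .  [on edge]
    (0,3)@(1, 7): e=[-2,4,0] → .  [on edge]
    (0,4)@(1, 9): e=[2,0,0] → .  [on edge]
  covered (0 px):
    . . . . . . .
    . . . . . . .
    . . . . . . .
    . . . . . . .
    . . . . . . .
T2:
  2·area = 8
  edge (8, 6)→(4, 4): d=(-4,-2) top-left  bias=+0
  edge (4, 4)→(0, 0): d=(-4,-4) top-left  bias=+0
  edge (0, 0)→(8, 6): d=(8,6) right/bottom  bias=-1
    (0,0)@(1, 1): e=[6,0,2] → X  [on edge]
    (1,0)@(3, 1): e=[10,8,-10] → .
    (0,1)@(1, 3): e=[-2,-8,18] → .
    (1,1)@(3, 3): e=[2,0,6] → X  [on edge]
    (2,1)@(5, 3): e=[6,8,-6] → .
    (1,2)@(3, 5): e=[-6,-8,22] → .
    (2,2)@(5, 5): e=[-2,0,10] → .  [on edge]
    (3,3)@(7, 7): e=[-6,0,14] → .  [on edge]
    (4,4)@(9, 9): e=[-10,0,18] → .  [on edge]
  covered (2 px):
    X . . . . . .
    . X . . . . .
    . . . . . . .
    . . . . . . .
    . . . . . . .

Final: [0,6,2]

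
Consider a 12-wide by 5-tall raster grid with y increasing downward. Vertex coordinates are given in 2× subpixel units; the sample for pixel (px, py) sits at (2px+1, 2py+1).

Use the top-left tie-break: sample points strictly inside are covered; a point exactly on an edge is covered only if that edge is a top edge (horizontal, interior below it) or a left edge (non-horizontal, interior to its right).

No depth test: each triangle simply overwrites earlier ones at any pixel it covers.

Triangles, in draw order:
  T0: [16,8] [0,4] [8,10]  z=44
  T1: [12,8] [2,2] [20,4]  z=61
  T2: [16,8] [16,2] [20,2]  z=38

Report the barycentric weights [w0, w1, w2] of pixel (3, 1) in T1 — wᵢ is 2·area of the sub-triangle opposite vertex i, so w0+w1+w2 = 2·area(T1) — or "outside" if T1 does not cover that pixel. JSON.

T0:
  2·area = 64  (B↔C swapped to make it positive)
  edge (16, 8)→(8, 10): d=(-8,2) right/bottom  bias=-1
  edge (8, 10)→(0, 4): d=(-8,-6) top-left  bias=+0
  edge (0, 4)→(16, 8): d=(16,4) right/bottom  bias=-1
    (1,2)@(3, 5): e=[50,10,4] → X
    (2,2)@(5, 5): e=[46,22,-4] → .
    (1,3)@(3, 7): e=[34,-6,36] → .
    (2,3)@(5, 7): e=[30,6,28] → X
    (3,3)@(7, 7): e=[26,18,20] → X
    (4,3)@(9, 7): e=[22,30,12] → X
    (5,3)@(11, 7): e=[18,42,4] → X
    (6,3)@(13, 7): e=[14,54,-4] → .
    (2,4)@(5, 9): e=[14,-10,60] → .
    (3,4)@(7, 9): e=[10,2,52] → X
    (6,4)@(13, 9): e=[-2,38,28] → .
  covered (8 px):
    . . . . . . . . . . . .
    . . . . . . . . . . . .
    . X . . . . . . . . . .
    . . X X X X . . . . . .
    . . . X X X . . . . . .
T1:
  2·area = 88
  edge (12, 8)→(2, 2): d=(-10,-6) top-left  bias=+0
  edge (2, 2)→(20, 4): d=(18,2) right/bottom  bias=-1
  edge (20, 4)→(12, 8): d=(-8,4) right/bottom  bias=-1
    (2,1)@(5, 3): e=[8,12,68] → X
    (3,1)@(7, 3): e=[20,8,60] → X
    (4,1)@(9, 3): e=[32,4,52] → X
    (5,1)@(11, 3): e=[44,0,44] → .  [on edge]
    (2,2)@(5, 5): e=[-12,48,52] → .
    (3,2)@(7, 5): e=[0,44,44] → X  [on edge]
    (5,2)@(11, 5): e=[24,36,28] → X
    (6,2)@(13, 5): e=[36,32,20] → X
    (7,2)@(15, 5): e=[48,28,12] → X
    (8,2)@(17, 5): e=[60,24,4] → X
    (9,2)@(19, 5): e=[72,20,-4] → .
    (3,3)@(7, 7): e=[-20,80,28] → .
  covered (11 px):
    . . . . . . . . . . . .
    . . X X X . . . . . . .
    . . . X X X X X X . . .
    . . . . . X X . . . . .
    . . . . . . . . . . . .
T2:
  2·area = 24
  edge (16, 8)→(16, 2): d=(0,-6) top-left  bias=+0
  edge (16, 2)→(20, 2): d=(4,0) top-left  bias=+0
  edge (20, 2)→(16, 8): d=(-4,6) right/bottom  bias=-1
    (8,1)@(17, 3): e=[6,4,14] → X
    (9,1)@(19, 3): e=[18,4,2] → X
    (10,1)@(21, 3): e=[30,4,-10] → .
    (8,2)@(17, 5): e=[6,12,6] → X
    (9,2)@(19, 5): e=[18,12,-6] → .
    (8,3)@(17, 7): e=[6,20,-2] → .
  covered (3 px):
    . . . . . . . . . . . .
    . . . . . . . . X X . .
    . . . . . . . . X . . .
    . . . . . . . . . . . .
    . . . . . . . . . . . .

Result: [8,60,20]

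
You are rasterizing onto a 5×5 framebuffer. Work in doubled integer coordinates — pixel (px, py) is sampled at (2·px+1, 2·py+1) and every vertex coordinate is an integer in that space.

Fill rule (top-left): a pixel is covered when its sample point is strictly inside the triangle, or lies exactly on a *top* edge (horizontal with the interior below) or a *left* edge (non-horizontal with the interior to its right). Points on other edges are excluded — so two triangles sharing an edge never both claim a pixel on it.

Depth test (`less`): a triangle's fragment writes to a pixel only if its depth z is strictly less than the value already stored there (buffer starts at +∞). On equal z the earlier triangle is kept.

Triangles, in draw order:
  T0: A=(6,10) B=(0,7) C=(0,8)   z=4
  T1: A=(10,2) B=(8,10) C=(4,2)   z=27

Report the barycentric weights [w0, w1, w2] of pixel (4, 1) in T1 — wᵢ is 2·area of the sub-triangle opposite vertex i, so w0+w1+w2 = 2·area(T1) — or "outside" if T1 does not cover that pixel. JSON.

T0:
  2·area = 6  (B↔C swapped to make it positive)
  edge (6, 10)→(0, 8): d=(-6,-2) top-left  bias=+0
  edge (0, 8)→(0, 7): d=(0,-1) top-left  bias=+0
  edge (0, 7)→(6, 10): d=(6,3) right/bottom  bias=-1
    (1,4)@(3, 9): e=[0,3,3] → #  [on edge]
    (2,4)@(5, 9): e=[4,5,-3] → ·
  covered (1 px):
    · · · · ·
    · · · · ·
    · · · · ·
    · · · · ·
    · # · · ·
T1:
  2·area = 48
  edge (10, 2)→(8, 10): d=(-2,8) right/bottom  bias=-1
  edge (8, 10)→(4, 2): d=(-4,-8) top-left  bias=+0
  edge (4, 2)→(10, 2): d=(6,0) top-left  bias=+0
    (2,1)@(5, 3): e=[38,4,6] → #
    (3,1)@(7, 3): e=[22,20,6] → #
    (4,1)@(9, 3): e=[6,36,6] → #
    (2,2)@(5, 5): e=[34,-4,18] → ·
    (3,2)@(7, 5): e=[18,12,18] → #
    (3,3)@(7, 7): e=[14,4,30] → #
    (4,3)@(9, 7): e=[-2,20,30] → ·
    (3,4)@(7, 9): e=[10,-4,42] → ·
  covered (6 px):
    · · · · ·
    · · # # #
    · · · # #
    · · · # ·
    · · · · ·

Result: [36,6,6]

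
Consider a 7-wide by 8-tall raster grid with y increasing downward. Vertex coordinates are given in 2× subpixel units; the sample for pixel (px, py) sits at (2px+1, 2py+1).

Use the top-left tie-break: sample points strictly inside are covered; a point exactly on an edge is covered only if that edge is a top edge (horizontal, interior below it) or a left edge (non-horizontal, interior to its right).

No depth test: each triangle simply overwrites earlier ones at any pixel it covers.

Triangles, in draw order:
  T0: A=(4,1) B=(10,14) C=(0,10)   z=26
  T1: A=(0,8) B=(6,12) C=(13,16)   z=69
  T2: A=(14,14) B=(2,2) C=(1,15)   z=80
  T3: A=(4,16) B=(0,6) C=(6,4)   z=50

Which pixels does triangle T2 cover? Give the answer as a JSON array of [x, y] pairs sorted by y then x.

T0:
  2·area = 106
  edge (4, 1)→(10, 14): d=(6,13) right/bottom  bias=-1
  edge (10, 14)→(0, 10): d=(-10,-4) top-left  bias=+0
  edge (0, 10)→(4, 1): d=(4,-9) top-left  bias=+0
    (1,2)@(3, 5): e=[37,62,7] → █
    (2,2)@(5, 5): e=[11,70,25] → █
    (3,2)@(7, 5): e=[-15,78,43] → ·
    (1,3)@(3, 7): e=[49,42,15] → █
    (3,3)@(7, 7): e=[-3,58,51] → ·
    (0,4)@(1, 9): e=[87,14,5] → █
    (3,4)@(7, 9): e=[9,38,59] → █
    (4,4)@(9, 9): e=[-17,46,77] → ·
    (0,5)@(1, 11): e=[99,-6,13] → ·
    (1,5)@(3, 11): e=[73,2,31] → █
    (4,5)@(9, 11): e=[-5,26,85] → ·
    (1,6)@(3, 13): e=[85,-18,39] → ·
  covered (12 px):
    · · · · · · ·
    · · · · · · ·
    · █ █ · · · ·
    · █ █ · · · ·
    █ █ █ █ · · ·
    · █ █ █ · · ·
    · · · · █ · ·
    · · · · · · ·
T1:
  2·area = 4  (B↔C swapped to make it positive)
  edge (0, 8)→(13, 16): d=(13,8) right/bottom  bias=-1
  edge (13, 16)→(6, 12): d=(-7,-4) top-left  bias=+0
  edge (6, 12)→(0, 8): d=(-6,-4) top-left  bias=+0
  covered (0 px):
    · · · · · · ·
    · · · · · · ·
    · · · · · · ·
    · · · · · · ·
    · · · · · · ·
    · · · · · · ·
    · · · · · · ·
    · · · · · · ·
T2:
  2·area = 168  (B↔C swapped to make it positive)
  edge (14, 14)→(1, 15): d=(-13,1) right/bottom  bias=-1
  edge (1, 15)→(2, 2): d=(1,-13) top-left  bias=+0
  edge (2, 2)→(14, 14): d=(12,12) right/bottom  bias=-1
    (0,0)@(1, 1): e=[182,-14,0] → ·  [on edge]
    (1,1)@(3, 3): e=[154,14,0] → ·  [on edge]
    (1,2)@(3, 5): e=[128,16,24] → █
    (2,2)@(5, 5): e=[126,42,0] → ·  [on edge]
    (1,3)@(3, 7): e=[102,18,48] → █
    (2,3)@(5, 7): e=[100,44,24] → █
    (3,3)@(7, 7): e=[98,70,0] → ·  [on edge]
    (1,4)@(3, 9): e=[76,20,72] → █
    (3,4)@(7, 9): e=[72,72,24] → █
    (4,4)@(9, 9): e=[70,98,0] → ·  [on edge]
    (1,5)@(3, 11): e=[50,22,96] → █
    (4,5)@(9, 11): e=[44,100,24] → █
    (5,5)@(11, 11): e=[42,126,0] → ·  [on edge]
    (6,6)@(13, 13): e=[14,154,0] → ·  [on edge]
    (0,7)@(1, 15): e=[0,0,168] → ·  [on edge]
  covered (15 px):
    · · · · · · ·
    · · · · · · ·
    · █ · · · · ·
    · █ █ · · · ·
    · █ █ █ · · ·
    · █ █ █ █ · ·
    · █ █ █ █ █ ·
    · · · · · · ·
T3:
  2·area = 68
  edge (4, 16)→(0, 6): d=(-4,-10) top-left  bias=+0
  edge (0, 6)→(6, 4): d=(6,-2) top-left  bias=+0
  edge (6, 4)→(4, 16): d=(-2,12) right/bottom  bias=-1
    (4,1)@(9, 3): e=[102,0,-34] → ·  [on edge]
    (1,2)@(3, 5): e=[34,0,34] → █  [on edge]
    (2,2)@(5, 5): e=[54,4,10] → █
    (3,2)@(7, 5): e=[74,8,-14] → ·
    (0,3)@(1, 7): e=[6,8,54] → █
    (3,3)@(7, 7): e=[66,20,-18] → ·
    (0,4)@(1, 9): e=[-2,20,50] → ·
    (1,4)@(3, 9): e=[18,24,26] → █
    (3,4)@(7, 9): e=[58,32,-22] → ·
    (1,5)@(3, 11): e=[10,36,22] → █
    (2,5)@(5, 11): e=[30,40,-2] → ·
    (1,6)@(3, 13): e=[2,48,18] → █
  covered (9 px):
    · · · · · · ·
    · · · · · · ·
    · █ █ · · · ·
    █ █ █ · · · ·
    · █ █ · · · ·
    · █ · · · · ·
    · █ · · · · ·
    · · · · · · ·

Result: [[1,2],[1,3],[2,3],[1,4],[2,4],[3,4],[1,5],[2,5],[3,5],[4,5],[1,6],[2,6],[3,6],[4,6],[5,6]]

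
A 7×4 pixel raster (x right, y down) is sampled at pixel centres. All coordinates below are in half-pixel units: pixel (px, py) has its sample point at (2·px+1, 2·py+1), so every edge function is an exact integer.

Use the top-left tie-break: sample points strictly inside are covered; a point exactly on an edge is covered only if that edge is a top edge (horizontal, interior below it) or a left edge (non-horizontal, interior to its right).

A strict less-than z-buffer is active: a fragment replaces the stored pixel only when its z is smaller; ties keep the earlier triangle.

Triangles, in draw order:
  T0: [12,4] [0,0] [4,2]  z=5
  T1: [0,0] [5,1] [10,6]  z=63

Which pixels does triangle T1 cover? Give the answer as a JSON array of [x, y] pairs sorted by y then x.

T0:
  2·area = 8  (B↔C swapped to make it positive)
  edge (12, 4)→(4, 2): d=(-8,-2) top-left  bias=+0
  edge (4, 2)→(0, 0): d=(-4,-2) top-left  bias=+0
  edge (0, 0)→(12, 4): d=(12,4) right/bottom  bias=-1
    (1,0)@(3, 1): e=[6,2,0] → ·  [on edge]
    (4,1)@(9, 3): e=[2,6,0] → ·  [on edge]
  covered (0 px):
    · · · · · · ·
    · · · · · · ·
    · · · · · · ·
    · · · · · · ·
T1:
  2·area = 20
  edge (0, 0)→(5, 1): d=(5,1) right/bottom  bias=-1
  edge (5, 1)→(10, 6): d=(5,5) right/bottom  bias=-1
  edge (10, 6)→(0, 0): d=(-10,-6) top-left  bias=+0
    (1,0)@(3, 1): e=[2,10,8] → #
    (2,0)@(5, 1): e=[0,0,20] → ·  [on edge]
    (1,1)@(3, 3): e=[12,20,-12] → ·
    (2,1)@(5, 3): e=[10,10,0] → #  [on edge]
    (3,1)@(7, 3): e=[8,0,12] → ·  [on edge]
    (2,2)@(5, 5): e=[20,20,-20] → ·
    (4,2)@(9, 5): e=[16,0,4] → ·  [on edge]
    (5,3)@(11, 7): e=[24,0,-4] → ·  [on edge]
  covered (2 px):
    · # · · · · ·
    · · # · · · ·
    · · · · · · ·
    · · · · · · ·

Result: [[1,0],[2,1]]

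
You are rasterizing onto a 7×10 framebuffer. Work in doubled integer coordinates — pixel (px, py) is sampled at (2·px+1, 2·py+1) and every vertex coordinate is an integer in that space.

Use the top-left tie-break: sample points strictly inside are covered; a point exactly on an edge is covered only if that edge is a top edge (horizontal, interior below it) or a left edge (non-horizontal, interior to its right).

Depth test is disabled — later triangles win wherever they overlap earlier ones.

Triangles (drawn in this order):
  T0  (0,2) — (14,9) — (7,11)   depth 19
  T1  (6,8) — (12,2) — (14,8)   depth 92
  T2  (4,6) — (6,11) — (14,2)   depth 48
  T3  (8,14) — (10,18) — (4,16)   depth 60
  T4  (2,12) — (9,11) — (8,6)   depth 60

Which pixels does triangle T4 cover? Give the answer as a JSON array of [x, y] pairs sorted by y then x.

T0:
  2·area = 77
  edge (0, 2)→(14, 9): d=(14,7) right/bottom  bias=-1
  edge (14, 9)→(7, 11): d=(-7,2) right/bottom  bias=-1
  edge (7, 11)→(0, 2): d=(-7,-9) top-left  bias=+0
    (0,1)@(1, 3): e=[7,68,2] → #
    (1,1)@(3, 3): e=[-7,64,20] → ·
    (0,2)@(1, 5): e=[35,54,-12] → ·
    (1,2)@(3, 5): e=[21,50,6] → #
    (2,2)@(5, 5): e=[7,46,24] → #
    (3,2)@(7, 5): e=[-7,42,42] → ·
    (1,3)@(3, 7): e=[49,36,-8] → ·
    (2,3)@(5, 7): e=[35,32,10] → #
    (3,3)@(7, 7): e=[21,28,28] → #
    (4,3)@(9, 7): e=[7,24,46] → #
    (5,3)@(11, 7): e=[-7,20,64] → ·
    (2,4)@(5, 9): e=[63,18,-4] → ·
    (3,5)@(7, 11): e=[77,0,0] → ·  [on edge]
  covered (10 px):
    · · · · · · ·
    # · · · · · ·
    · # # · · · ·
    · · # # # · ·
    · · · # # # #
    · · · · · · ·
    · · · · · · ·
    · · · · · · ·
    · · · · · · ·
    · · · · · · ·
T1:
  2·area = 48
  edge (6, 8)→(12, 2): d=(6,-6) top-left  bias=+0
  edge (12, 2)→(14, 8): d=(2,6) right/bottom  bias=-1
  edge (14, 8)→(6, 8): d=(-8,0) right/bottom  bias=-1
    (6,0)@(13, 1): e=[0,-8,56] → ·  [on edge]
    (5,1)@(11, 3): e=[0,8,40] → #  [on edge]
    (6,1)@(13, 3): e=[12,-4,40] → ·
    (4,2)@(9, 5): e=[0,24,24] → #  [on edge]
    (6,2)@(13, 5): e=[24,0,24] → ·  [on edge]
    (3,3)@(7, 7): e=[0,40,8] → #  [on edge]
    (6,3)@(13, 7): e=[36,4,8] → #
    (2,4)@(5, 9): e=[0,56,-8] → ·  [on edge]
    (3,4)@(7, 9): e=[12,44,-8] → ·
    (4,4)@(9, 9): e=[24,32,-8] → ·
    (5,4)@(11, 9): e=[36,20,-8] → ·
    (6,4)@(13, 9): e=[48,8,-8] → ·
    (1,5)@(3, 11): e=[0,72,-24] → ·  [on edge]
    (0,6)@(1, 13): e=[0,88,-40] → ·  [on edge]
  covered (7 px):
    · · · · · · ·
    · · · · · # ·
    · · · · # # ·
    · · · # # # #
    · · · · · · ·
    · · · · · · ·
    · · · · · · ·
    · · · · · · ·
    · · · · · · ·
    · · · · · · ·
T2:
  2·area = 58  (B↔C swapped to make it positive)
  edge (4, 6)→(14, 2): d=(10,-4) top-left  bias=+0
  edge (14, 2)→(6, 11): d=(-8,9) right/bottom  bias=-1
  edge (6, 11)→(4, 6): d=(-2,-5) top-left  bias=+0
    (6,1)@(13, 3): e=[6,1,51] → #
    (3,2)@(7, 5): e=[2,39,17] → #
    (4,2)@(9, 5): e=[10,21,27] → #
    (5,2)@(11, 5): e=[18,3,37] → #
    (6,2)@(13, 5): e=[26,-15,47] → ·
    (2,3)@(5, 7): e=[14,41,3] → #
    (5,3)@(11, 7): e=[38,-13,33] → ·
    (2,4)@(5, 9): e=[34,25,-1] → ·
    (3,4)@(7, 9): e=[42,7,9] → #
    (4,4)@(9, 9): e=[50,-11,19] → ·
    (3,5)@(7, 11): e=[62,-9,5] → ·
  covered (8 px):
    · · · · · · ·
    · · · · · · #
    · · · # # # ·
    · · # # # · ·
    · · · # · · ·
    · · · · · · ·
    · · · · · · ·
    · · · · · · ·
    · · · · · · ·
    · · · · · · ·
T3:
  2·area = 20
  edge (8, 14)→(10, 18): d=(2,4) right/bottom  bias=-1
  edge (10, 18)→(4, 16): d=(-6,-2) top-left  bias=+0
  edge (4, 16)→(8, 14): d=(4,-2) top-left  bias=+0
    (0,7)@(1, 15): e=[30,0,-10] → ·  [on edge]
    (3,7)@(7, 15): e=[6,12,2] → #
    (4,7)@(9, 15): e=[-2,16,6] → ·
    (3,8)@(7, 17): e=[10,0,10] → #  [on edge]
    (4,8)@(9, 17): e=[2,4,14] → #
    (5,8)@(11, 17): e=[-6,8,18] → ·
    (3,9)@(7, 19): e=[14,-12,18] → ·
    (4,9)@(9, 19): e=[6,-8,22] → ·
    (6,9)@(13, 19): e=[-10,0,30] → ·  [on edge]
  covered (3 px):
    · · · · · · ·
    · · · · · · ·
    · · · · · · ·
    · · · · · · ·
    · · · · · · ·
    · · · · · · ·
    · · · · · · ·
    · · · # · · ·
    · · · # # · ·
    · · · · · · ·
T4:
  2·area = 36  (B↔C swapped to make it positive)
  edge (2, 12)→(8, 6): d=(6,-6) top-left  bias=+0
  edge (8, 6)→(9, 11): d=(1,5) right/bottom  bias=-1
  edge (9, 11)→(2, 12): d=(-7,1) right/bottom  bias=-1
    (3,0)@(7, 1): e=[-36,0,72] → ·  [on edge]
    (6,0)@(13, 1): e=[0,-30,66] → ·  [on edge]
    (5,1)@(11, 3): e=[0,-18,54] → ·  [on edge]
    (4,2)@(9, 5): e=[0,-6,42] → ·  [on edge]
    (3,3)@(7, 7): e=[0,6,30] → #  [on edge]
    (4,3)@(9, 7): e=[12,-4,28] → ·
    (2,4)@(5, 9): e=[0,18,18] → #  [on edge]
    (4,4)@(9, 9): e=[24,-2,14] → ·
    (1,5)@(3, 11): e=[0,30,6] → #  [on edge]
    (4,5)@(9, 11): e=[36,0,0] → ·  [on edge]
    (0,6)@(1, 13): e=[0,42,-6] → ·  [on edge]
    (1,6)@(3, 13): e=[12,32,-8] → ·
  covered (6 px):
    · · · · · · ·
    · · · · · · ·
    · · · · · · ·
    · · · # · · ·
    · · # # · · ·
    · # # # · · ·
    · · · · · · ·
    · · · · · · ·
    · · · · · · ·
    · · · · · · ·

Answer: [[3,3],[2,4],[3,4],[1,5],[2,5],[3,5]]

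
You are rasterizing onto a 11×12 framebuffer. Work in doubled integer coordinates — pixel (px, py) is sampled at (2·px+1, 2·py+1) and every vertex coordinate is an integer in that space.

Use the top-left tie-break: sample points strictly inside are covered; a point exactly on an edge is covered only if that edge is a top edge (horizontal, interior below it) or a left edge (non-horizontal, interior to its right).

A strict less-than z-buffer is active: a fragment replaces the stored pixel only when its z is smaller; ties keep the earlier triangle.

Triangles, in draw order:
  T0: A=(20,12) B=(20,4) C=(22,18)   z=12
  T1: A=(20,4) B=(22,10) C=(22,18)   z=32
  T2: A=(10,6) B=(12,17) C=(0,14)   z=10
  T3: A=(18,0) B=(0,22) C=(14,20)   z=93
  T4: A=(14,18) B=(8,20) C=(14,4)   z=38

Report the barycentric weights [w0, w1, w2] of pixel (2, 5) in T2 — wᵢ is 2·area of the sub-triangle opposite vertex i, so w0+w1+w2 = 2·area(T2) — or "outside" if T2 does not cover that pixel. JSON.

T0:
  2·area = 16
  edge (20, 12)→(20, 4): d=(0,-8) top-left  bias=+0
  edge (20, 4)→(22, 18): d=(2,14) right/bottom  bias=-1
  edge (22, 18)→(20, 12): d=(-2,-6) top-left  bias=+0
    (8,1)@(17, 3): e=[-24,40,0] → ·  [on edge]
    (9,4)@(19, 9): e=[-8,24,0] → ·  [on edge]
    (10,5)@(21, 11): e=[8,0,8] → ·  [on edge]
    (10,6)@(21, 13): e=[8,4,4] → #
    (10,7)@(21, 15): e=[8,8,0] → #  [on edge]
    (10,8)@(21, 17): e=[8,12,-4] → ·
  covered (2 px):
    · · · · · · · · · · ·
    · · · · · · · · · · ·
    · · · · · · · · · · ·
    · · · · · · · · · · ·
    · · · · · · · · · · ·
    · · · · · · · · · · ·
    · · · · · · · · · · #
    · · · · · · · · · · #
    · · · · · · · · · · ·
    · · · · · · · · · · ·
    · · · · · · · · · · ·
    · · · · · · · · · · ·
T1:
  2·area = 16
  edge (20, 4)→(22, 10): d=(2,6) right/bottom  bias=-1
  edge (22, 10)→(22, 18): d=(0,8) right/bottom  bias=-1
  edge (22, 18)→(20, 4): d=(-2,-14) top-left  bias=+0
    (9,0)@(19, 1): e=[0,24,-8] → ·  [on edge]
    (10,3)@(21, 7): e=[0,8,8] → ·  [on edge]
    (10,4)@(21, 9): e=[4,8,4] → #
    (10,5)@(21, 11): e=[8,8,0] → #  [on edge]
    (10,6)@(21, 13): e=[12,8,-4] → ·
  covered (2 px):
    · · · · · · · · · · ·
    · · · · · · · · · · ·
    · · · · · · · · · · ·
    · · · · · · · · · · ·
    · · · · · · · · · · #
    · · · · · · · · · · #
    · · · · · · · · · · ·
    · · · · · · · · · · ·
    · · · · · · · · · · ·
    · · · · · · · · · · ·
    · · · · · · · · · · ·
    · · · · · · · · · · ·
T2:
  2·area = 126
  edge (10, 6)→(12, 17): d=(2,11) right/bottom  bias=-1
  edge (12, 17)→(0, 14): d=(-12,-3) top-left  bias=+0
  edge (0, 14)→(10, 6): d=(10,-8) top-left  bias=+0
    (4,3)@(9, 7): e=[13,111,2] → #
    (5,3)@(11, 7): e=[-9,117,18] → ·
    (3,4)@(7, 9): e=[39,81,6] → #
    (5,4)@(11, 9): e=[-5,93,38] → ·
    (2,5)@(5, 11): e=[65,51,10] → #
    (5,5)@(11, 11): e=[-1,69,58] → ·
    (1,6)@(3, 13): e=[91,21,14] → #
    (5,6)@(11, 13): e=[3,45,78] → #
    (6,6)@(13, 13): e=[-19,51,94] → ·
    (1,7)@(3, 15): e=[95,-3,34] → ·
    (2,7)@(5, 15): e=[73,3,50] → #
    (6,7)@(13, 15): e=[-15,27,114] → ·
  covered (15 px):
    · · · · · · · · · · ·
    · · · · · · · · · · ·
    · · · · · · · · · · ·
    · · · · # · · · · · ·
    · · · # # · · · · · ·
    · · # # # · · · · · ·
    · # # # # # · · · · ·
    · · # # # # · · · · ·
    · · · · · · · · · · ·
    · · · · · · · · · · ·
    · · · · · · · · · · ·
    · · · · · · · · · · ·
T3:
  2·area = 272  (B↔C swapped to make it positive)
  edge (18, 0)→(14, 20): d=(-4,20) right/bottom  bias=-1
  edge (14, 20)→(0, 22): d=(-14,2) right/bottom  bias=-1
  edge (0, 22)→(18, 0): d=(18,-22) top-left  bias=+0
    (8,1)@(17, 3): e=[8,232,32] → #
    (9,1)@(19, 3): e=[-32,228,76] → ·
    (7,2)@(15, 5): e=[40,208,24] → #
    (8,2)@(17, 5): e=[0,204,68] → ·  [on edge]
    (6,3)@(13, 7): e=[72,184,16] → #
    (8,3)@(17, 7): e=[-8,176,104] → ·
    (5,4)@(11, 9): e=[104,160,8] → #
    (8,4)@(17, 9): e=[-16,148,140] → ·
    (4,5)@(9, 11): e=[136,136,0] → #  [on edge]
    (8,5)@(17, 11): e=[-24,120,176] → ·
    (4,6)@(9, 13): e=[128,108,36] → #
    (8,6)@(17, 13): e=[-32,92,212] → ·
    (7,7)@(15, 15): e=[0,68,204] → ·  [on edge]
    (10,9)@(21, 19): e=[-136,0,408] → ·  [on edge]
    (3,10)@(7, 21): e=[136,0,136] → ·  [on edge]
  covered (33 px):
    · · · · · · · · · · ·
    · · · · · · · · # · ·
    · · · · · · · # · · ·
    · · · · · · # # · · ·
    · · · · · # # # · · ·
    · · · · # # # # · · ·
    · · · · # # # # · · ·
    · · · # # # # · · · ·
    · · # # # # # · · · ·
    · # # # # # # · · · ·
    # # # · · · · · · · ·
    · · · · · · · · · · ·
T4:
  2·area = 84
  edge (14, 18)→(8, 20): d=(-6,2) right/bottom  bias=-1
  edge (8, 20)→(14, 4): d=(6,-16) top-left  bias=+0
  edge (14, 4)→(14, 18): d=(0,14) right/bottom  bias=-1
    (6,3)@(13, 7): e=[68,2,14] → #
    (7,3)@(15, 7): e=[64,34,-14] → ·
    (6,4)@(13, 9): e=[56,14,14] → #
    (7,4)@(15, 9): e=[52,46,-14] → ·
    (6,5)@(13, 11): e=[44,26,14] → #
    (7,5)@(15, 11): e=[40,58,-14] → ·
    (5,6)@(11, 13): e=[36,6,42] → #
    (7,6)@(15, 13): e=[28,70,-14] → ·
    (5,7)@(11, 15): e=[24,18,42] → #
    (7,7)@(15, 15): e=[16,82,-14] → ·
    (5,8)@(11, 17): e=[12,30,42] → #
    (7,8)@(15, 17): e=[4,94,-14] → ·
    (8,8)@(17, 17): e=[0,126,-42] → ·  [on edge]
    (5,9)@(11, 19): e=[0,42,42] → ·  [on edge]
    (2,10)@(5, 21): e=[0,-42,126] → ·  [on edge]
  covered (10 px):
    · · · · · · · · · · ·
    · · · · · · · · · · ·
    · · · · · · · · · · ·
    · · · · · · # · · · ·
    · · · · · · # · · · ·
    · · · · · · # · · · ·
    · · · · · # # · · · ·
    · · · · · # # · · · ·
    · · · · · # # · · · ·
    · · · · # · · · · · ·
    · · · · · · · · · · ·
    · · · · · · · · · · ·

Final: [51,10,65]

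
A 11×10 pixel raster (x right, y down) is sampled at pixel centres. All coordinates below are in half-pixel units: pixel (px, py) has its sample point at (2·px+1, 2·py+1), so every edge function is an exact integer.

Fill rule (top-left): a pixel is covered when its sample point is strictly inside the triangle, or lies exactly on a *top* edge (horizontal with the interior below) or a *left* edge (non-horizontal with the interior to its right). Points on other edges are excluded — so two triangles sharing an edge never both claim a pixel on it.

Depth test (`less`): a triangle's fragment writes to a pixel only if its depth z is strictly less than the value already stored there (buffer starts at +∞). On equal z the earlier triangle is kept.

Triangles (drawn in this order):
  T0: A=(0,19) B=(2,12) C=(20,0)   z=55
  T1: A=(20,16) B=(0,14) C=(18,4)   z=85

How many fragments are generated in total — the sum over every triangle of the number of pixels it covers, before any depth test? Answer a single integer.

T0:
  2·area = 102
  edge (0, 19)→(2, 12): d=(2,-7) top-left  bias=+0
  edge (2, 12)→(20, 0): d=(18,-12) top-left  bias=+0
  edge (20, 0)→(0, 19): d=(-20,19) right/bottom  bias=-1
    (6,2)@(13, 5): e=[63,6,33] → #
    (7,2)@(15, 5): e=[77,30,-5] → ·
    (5,3)@(11, 7): e=[53,18,31] → #
    (6,3)@(13, 7): e=[67,42,-7] → ·
    (3,4)@(7, 9): e=[29,6,67] → #
    (4,4)@(9, 9): e=[43,30,29] → #
    (5,4)@(11, 9): e=[57,54,-9] → ·
    (2,5)@(5, 11): e=[19,18,65] → #
    (4,5)@(9, 11): e=[47,66,-11] → ·
    (1,6)@(3, 13): e=[9,30,63] → #
    (3,6)@(7, 13): e=[37,78,-13] → ·
    (1,7)@(3, 15): e=[13,66,23] → #
  covered (10 px):
    · · · · · · · · · · ·
    · · · · · · · · · · ·
    · · · · · · # · · · ·
    · · · · · # · · · · ·
    · · · # # · · · · · ·
    · · # # · · · · · · ·
    · # # · · · · · · · ·
    · # · · · · · · · · ·
    # · · · · · · · · · ·
    · · · · · · · · · · ·
T1:
  2·area = 236
  edge (20, 16)→(0, 14): d=(-20,-2) top-left  bias=+0
  edge (0, 14)→(18, 4): d=(18,-10) top-left  bias=+0
  edge (18, 4)→(20, 16): d=(2,12) right/bottom  bias=-1
    (8,2)@(17, 5): e=[214,8,14] → #
    (9,2)@(19, 5): e=[218,28,-10] → ·
    (6,3)@(13, 7): e=[166,4,66] → #
    (7,3)@(15, 7): e=[170,24,42] → #
    (9,3)@(19, 7): e=[178,64,-6] → ·
    (4,4)@(9, 9): e=[118,0,118] → #  [on edge]
    (5,4)@(11, 9): e=[122,20,94] → #
    (9,4)@(19, 9): e=[138,100,-2] → ·
    (3,5)@(7, 11): e=[74,16,146] → #
    (9,5)@(19, 11): e=[98,136,2] → #
    (10,5)@(21, 11): e=[102,156,-22] → ·
    (1,6)@(3, 13): e=[26,12,198] → #
  covered (30 px):
    · · · · · · · · · · ·
    · · · · · · · · · · ·
    · · · · · · · · # · ·
    · · · · · · # # # · ·
    · · · · # # # # # · ·
    · · · # # # # # # # ·
    · # # # # # # # # # ·
    · · · · · # # # # # ·
    · · · · · · · · · · ·
    · · · · · · · · · · ·

Answer: 40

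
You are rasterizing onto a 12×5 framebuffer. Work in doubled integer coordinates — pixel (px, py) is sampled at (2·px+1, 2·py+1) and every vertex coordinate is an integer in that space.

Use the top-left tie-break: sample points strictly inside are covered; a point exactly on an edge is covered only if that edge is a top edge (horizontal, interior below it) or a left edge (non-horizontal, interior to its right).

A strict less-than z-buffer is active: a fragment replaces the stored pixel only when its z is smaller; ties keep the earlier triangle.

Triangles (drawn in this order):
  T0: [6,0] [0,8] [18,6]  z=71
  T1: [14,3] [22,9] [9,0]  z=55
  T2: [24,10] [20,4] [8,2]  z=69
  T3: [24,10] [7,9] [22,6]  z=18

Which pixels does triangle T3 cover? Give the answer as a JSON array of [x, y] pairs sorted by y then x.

T0:
  2·area = 132  (B↔C swapped to make it positive)
  edge (6, 0)→(18, 6): d=(12,6) right/bottom  bias=-1
  edge (18, 6)→(0, 8): d=(-18,2) right/bottom  bias=-1
  edge (0, 8)→(6, 0): d=(6,-8) top-left  bias=+0
    (3,0)@(7, 1): e=[6,112,14] → X
    (4,0)@(9, 1): e=[-6,108,30] → .
    (2,1)@(5, 3): e=[42,80,10] → X
    (4,1)@(9, 3): e=[18,72,42] → X
    (5,1)@(11, 3): e=[6,68,58] → X
    (6,1)@(13, 3): e=[-6,64,74] → .
    (1,2)@(3, 5): e=[78,48,6] → X
    (6,2)@(13, 5): e=[18,28,86] → X
    (7,2)@(15, 5): e=[6,24,102] → X
    (8,2)@(17, 5): e=[-6,20,118] → .
    (0,3)@(1, 7): e=[114,16,2] → X
    (4,3)@(9, 7): e=[66,0,66] → .  [on edge]
  covered (16 px):
    . . . X . . . . . . . .
    . . X X X X . . . . . .
    . X X X X X X X . . . .
    X X X X . . . . . . . .
    . . . . . . . . . . . .
T1:
  2·area = 6
  edge (14, 3)→(22, 9): d=(8,6) right/bottom  bias=-1
  edge (22, 9)→(9, 0): d=(-13,-9) top-left  bias=+0
  edge (9, 0)→(14, 3): d=(5,3) right/bottom  bias=-1
  covered (0 px):
    . . . . . . . . . . . .
    . . . . . . . . . . . .
    . . . . . . . . . . . .
    . . . . . . . . . . . .
    . . . . . . . . . . . .
T2:
  2·area = 64  (B↔C swapped to make it positive)
  edge (24, 10)→(8, 2): d=(-16,-8) top-left  bias=+0
  edge (8, 2)→(20, 4): d=(12,2) right/bottom  bias=-1
  edge (20, 4)→(24, 10): d=(4,6) right/bottom  bias=-1
    (5,1)@(11, 3): e=[8,6,50] → X
    (6,1)@(13, 3): e=[24,2,38] → X
    (7,1)@(15, 3): e=[40,-2,26] → .
    (5,2)@(11, 5): e=[-24,30,58] → .
    (6,2)@(13, 5): e=[-8,26,46] → .
    (7,2)@(15, 5): e=[8,22,34] → X
    (8,2)@(17, 5): e=[24,18,22] → X
    (9,2)@(19, 5): e=[40,14,10] → X
    (10,2)@(21, 5): e=[56,10,-2] → .
    (7,3)@(15, 7): e=[-24,46,42] → .
    (8,3)@(17, 7): e=[-8,42,30] → .
    (9,3)@(19, 7): e=[8,38,18] → X
  covered (8 px):
    . . . . . . . . . . . .
    . . . . . X X . . . . .
    . . . . . . . X X X . .
    . . . . . . . . . X X .
    . . . . . . . . . . . X
T3:
  2·area = 66
  edge (24, 10)→(7, 9): d=(-17,-1) top-left  bias=+0
  edge (7, 9)→(22, 6): d=(15,-3) top-left  bias=+0
  edge (22, 6)→(24, 10): d=(2,4) right/bottom  bias=-1
    (8,3)@(17, 7): e=[44,0,22] → X  [on edge]
    (9,3)@(19, 7): e=[46,6,14] → X
    (10,3)@(21, 7): e=[48,12,6] → X
    (11,3)@(23, 7): e=[50,18,-2] → .
    (3,4)@(7, 9): e=[0,0,66] → X  [on edge]
    (4,4)@(9, 9): e=[2,6,58] → X
    (5,4)@(11, 9): e=[4,12,50] → X
    (6,4)@(13, 9): e=[6,18,42] → X
    (7,4)@(15, 9): e=[8,24,34] → X
    (11,4)@(23, 9): e=[16,48,2] → X
  covered (12 px):
    . . . . . . . . . . . .
    . . . . . . . . . . . .
    . . . . . . . . . . . .
    . . . . . . . . X X X .
    . . . X X X X X X X X X

Final: [[8,3],[9,3],[10,3],[3,4],[4,4],[5,4],[6,4],[7,4],[8,4],[9,4],[10,4],[11,4]]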